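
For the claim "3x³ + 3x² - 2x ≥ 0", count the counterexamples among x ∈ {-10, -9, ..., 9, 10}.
Counterexamples in [-10, 10]: {-10, -9, -8, -7, -6, -5, -4, -3, -2}.

Counting them gives 9 values.

Answer: 9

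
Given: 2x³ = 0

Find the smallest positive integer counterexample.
Testing positive integers:
x = 1: LHS = 2·1³ = 2; 2 = 0 — FAILS  ← smallest positive counterexample

Answer: x = 1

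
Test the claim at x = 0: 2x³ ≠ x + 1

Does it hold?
x = 0: LHS = 2·0³ = 0, RHS = 0 + 1 = 1; 0 ≠ 1 — holds

The relation is satisfied at x = 0.

Answer: Yes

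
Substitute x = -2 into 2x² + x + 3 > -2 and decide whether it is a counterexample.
Substitute x = -2 into the relation:
x = -2: LHS = 2·(-2)² + (-2) + 3 = 9; 9 > -2 — holds

The relation holds at x = -2, so it is not a counterexample.

Answer: No, x = -2 is not a counterexample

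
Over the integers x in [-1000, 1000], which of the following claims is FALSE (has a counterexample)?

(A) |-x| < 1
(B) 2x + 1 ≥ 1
(A) x = 1: LHS = |-1| = 1; 1 < 1 — FAILS
(B) x = -1: LHS = 2·(-1) + 1 = -1; -1 ≥ 1 — FAILS

Answer: Both A and B are false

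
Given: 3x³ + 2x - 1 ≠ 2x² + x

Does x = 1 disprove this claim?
Substitute x = 1 into the relation:
x = 1: LHS = 3·1³ + 2·1 - 1 = 4, RHS = 2·1² + 1 = 3; 4 ≠ 3 — holds

The relation holds at x = 1, so it is not a counterexample.

Answer: No, x = 1 is not a counterexample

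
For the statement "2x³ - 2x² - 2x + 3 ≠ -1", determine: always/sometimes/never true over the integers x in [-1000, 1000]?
Track d = LHS − RHS over the integers in [-1000, 1000]. Equality would need d = 0, but d changes sign only between consecutive integers, jumping over 0:
x = -2: LHS = 2·(-2)³ - 2·(-2)² - 2·(-2) + 3 = -17; -17 ≠ -1 — holds  (d = -16)
x = -1: LHS = 2·(-1)³ - 2·(-1)² - 2·(-1) + 3 = 1; 1 ≠ -1 — holds  (d = 2)
Away from these crossings d keeps a constant sign, and checking every integer in [-1000, 1000] confirms d ≠ 0 throughout. Hence the two sides are never equal, so the relation holds for every integer in [-1000, 1000].

No counterexample exists.

Answer: Always true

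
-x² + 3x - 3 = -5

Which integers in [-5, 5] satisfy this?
Track d = LHS − RHS over the integers in [-5, 5]. Equality would need d = 0, but d changes sign only between consecutive integers, jumping over 0:
x = -1: LHS = -(-1)² + 3·(-1) - 3 = -7; -7 = -5 — FAILS  (d = -2)
x = 0: LHS = -0² + 3·0 - 3 = -3; -3 = -5 — FAILS  (d = 2)
x = 3: LHS = -3² + 3·3 - 3 = -3; -3 = -5 — FAILS  (d = 2)
x = 4: LHS = -4² + 3·4 - 3 = -7; -7 = -5 — FAILS  (d = -2)
Away from these crossings d keeps a constant sign, and checking every integer in [-5, 5] confirms d ≠ 0 throughout. Hence the two sides are never equal, so the claimed relation (=) fails for every integer in [-5, 5].

Answer: None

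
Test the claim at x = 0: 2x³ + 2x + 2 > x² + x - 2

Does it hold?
x = 0: LHS = 2·0³ + 2·0 + 2 = 2, RHS = 0² + 0 - 2 = -2; 2 > -2 — holds

The relation is satisfied at x = 0.

Answer: Yes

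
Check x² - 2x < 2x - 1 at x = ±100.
x = 100: LHS = 100² - 2·100 = 9800, RHS = 2·100 - 1 = 199; 9800 < 199 — FAILS
x = -100: LHS = (-100)² - 2·(-100) = 10200, RHS = 2·(-100) - 1 = -201; 10200 < -201 — FAILS

Answer: No, fails for both x = 100 and x = -100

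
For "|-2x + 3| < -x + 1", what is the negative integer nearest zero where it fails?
Testing negative integers from -1 downward:
x = -1: LHS = |-2·(-1) + 3| = |5| = 5, RHS = -(-1) + 1 = 2; 5 < 2 — FAILS  ← closest negative counterexample to 0

Answer: x = -1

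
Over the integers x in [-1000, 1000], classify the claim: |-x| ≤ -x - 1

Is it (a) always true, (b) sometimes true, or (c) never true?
Over all integers in [-1000, 1000], LHS − RHS is smallest at x = 0, where it equals 1:
x = 0: LHS = |-0| = |0| = 0, RHS = -0 - 1 = -1; 0 ≤ -1 — FAILS
At the ends of the range:
x = -1000: LHS = |-(-1000)| = |1000| = 1000, RHS = -(-1000) - 1 = 999; 1000 ≤ 999 — FAILS
x = 1000: LHS = |-1000| = 1000, RHS = -1000 - 1 = -1001; 1000 ≤ -1001 — FAILS
Hence LHS − RHS is never zero or negative, i.e. LHS > RHS throughout, so the claimed relation (≤) fails for every integer in [-1000, 1000].

No integer in the range satisfies it.

Answer: Never true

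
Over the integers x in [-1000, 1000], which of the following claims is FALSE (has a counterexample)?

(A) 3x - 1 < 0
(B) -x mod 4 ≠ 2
(A) x = 1: LHS = 3·1 - 1 = 2; 2 < 0 — FAILS
(B) x = 2: LHS = (-2) mod 4 = 2; 2 ≠ 2 — FAILS

Answer: Both A and B are false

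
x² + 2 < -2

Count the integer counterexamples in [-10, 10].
Counterexamples in [-10, 10]: {-10, -9, -8, -7, -6, -5, -4, -3, -2, -1, 0, 1, 2, 3, 4, 5, 6, 7, 8, 9, 10}.

Counting them gives 21 values.

Answer: 21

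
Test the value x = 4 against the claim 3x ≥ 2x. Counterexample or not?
Substitute x = 4 into the relation:
x = 4: LHS = 3·4 = 12, RHS = 2·4 = 8; 12 ≥ 8 — holds

The claim holds here, so x = 4 is not a counterexample. (A counterexample exists elsewhere, e.g. x = -1.)

Answer: No, x = 4 is not a counterexample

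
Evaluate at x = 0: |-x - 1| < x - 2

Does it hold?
x = 0: LHS = |-0 - 1| = |-1| = 1, RHS = 0 - 2 = -2; 1 < -2 — FAILS

The relation fails at x = 0, so x = 0 is a counterexample.

Answer: No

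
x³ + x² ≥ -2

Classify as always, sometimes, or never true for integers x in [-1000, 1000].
Holds at x = 0: LHS = 0³ + 0² = 0; 0 ≥ -2 — holds
Fails at x = -2: LHS = (-2)³ + (-2)² = -4; -4 ≥ -2 — FAILS
It is satisfied by some integers in the range but not all.

Answer: Sometimes true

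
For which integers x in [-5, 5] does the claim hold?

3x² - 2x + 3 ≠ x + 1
Over all integers in [-5, 5], LHS − RHS is always positive; it is smallest at x = 0, where it equals 2:
x = 0: LHS = 3·0² - 2·0 + 3 = 3, RHS = 0 + 1 = 1; 3 ≠ 1 — holds
At the ends of the range:
x = -5: LHS = 3·(-5)² - 2·(-5) + 3 = 88, RHS = (-5) + 1 = -4; 88 ≠ -4 — holds
x = 5: LHS = 3·5² - 2·5 + 3 = 68, RHS = 5 + 1 = 6; 68 ≠ 6 — holds
Hence LHS − RHS is never 0, i.e. the two sides are never equal, so the relation holds for every integer in [-5, 5].

Answer: All integers in [-5, 5]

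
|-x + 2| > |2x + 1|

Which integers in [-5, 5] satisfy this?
Holds for: {-2, -1, 0}
Fails for: {-5, -4, -3, 1, 2, 3, 4, 5}

Answer: {-2, -1, 0}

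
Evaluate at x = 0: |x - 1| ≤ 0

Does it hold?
x = 0: LHS = |0 - 1| = |-1| = 1; 1 ≤ 0 — FAILS

The relation fails at x = 0, so x = 0 is a counterexample.

Answer: No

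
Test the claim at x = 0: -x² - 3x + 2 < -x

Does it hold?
x = 0: LHS = -0² - 3·0 + 2 = 2, RHS = -0 = 0; 2 < 0 — FAILS

The relation fails at x = 0, so x = 0 is a counterexample.

Answer: No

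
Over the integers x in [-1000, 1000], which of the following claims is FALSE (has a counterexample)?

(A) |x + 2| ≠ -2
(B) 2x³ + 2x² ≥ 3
(A) An absolute value is never negative, so the left side is ≥ 0 for every x, while the right side is -2. Tightest case in [-1000, 1000] is x = -2:
x = -2: LHS = |(-2) + 2| = |0| = 0; 0 ≠ -2 — holds
Hence LHS − RHS is never 0, i.e. the two sides are never equal, so the relation holds for every integer in [-1000, 1000].

(B) x = 0: LHS = 2·0³ + 2·0² = 0; 0 ≥ 3 — FAILS

Only (B) has a counterexample.

Answer: B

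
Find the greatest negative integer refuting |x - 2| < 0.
Testing negative integers from -1 downward:
x = -1: LHS = |(-1) - 2| = |-3| = 3; 3 < 0 — FAILS  ← closest negative counterexample to 0

Answer: x = -1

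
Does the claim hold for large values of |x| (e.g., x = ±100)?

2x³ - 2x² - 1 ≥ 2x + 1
x = 100: LHS = 2·100³ - 2·100² - 1 = 1979999, RHS = 2·100 + 1 = 201; 1979999 ≥ 201 — holds
x = -100: LHS = 2·(-100)³ - 2·(-100)² - 1 = -2020001, RHS = 2·(-100) + 1 = -199; -2020001 ≥ -199 — FAILS

Answer: Partially: holds for x = 100, fails for x = -100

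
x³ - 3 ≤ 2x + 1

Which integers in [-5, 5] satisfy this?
Holds for: {-5, -4, -3, -2, -1, 0, 1, 2}
Fails for: {3, 4, 5}

Answer: {-5, -4, -3, -2, -1, 0, 1, 2}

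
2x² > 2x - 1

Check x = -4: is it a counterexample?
Substitute x = -4 into the relation:
x = -4: LHS = 2·(-4)² = 32, RHS = 2·(-4) - 1 = -9; 32 > -9 — holds

The relation holds at x = -4, so it is not a counterexample.

Answer: No, x = -4 is not a counterexample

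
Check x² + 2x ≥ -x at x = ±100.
x = 100: LHS = 100² + 2·100 = 10200; 10200 ≥ -100 — holds
x = -100: LHS = (-100)² + 2·(-100) = 9800, RHS = -(-100) = 100; 9800 ≥ 100 — holds

Answer: Yes, holds for both x = 100 and x = -100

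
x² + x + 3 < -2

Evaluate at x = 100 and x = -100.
x = 100: LHS = 100² + 100 + 3 = 10103; 10103 < -2 — FAILS
x = -100: LHS = (-100)² + (-100) + 3 = 9903; 9903 < -2 — FAILS

Answer: No, fails for both x = 100 and x = -100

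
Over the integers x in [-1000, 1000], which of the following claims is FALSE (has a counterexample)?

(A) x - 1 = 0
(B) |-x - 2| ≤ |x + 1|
(A) x = 0: LHS = 0 - 1 = -1; -1 = 0 — FAILS
(B) x = 0: LHS = |-0 - 2| = |-2| = 2, RHS = |0 + 1| = |1| = 1; 2 ≤ 1 — FAILS

Answer: Both A and B are false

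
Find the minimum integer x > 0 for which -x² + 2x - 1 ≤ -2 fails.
Testing positive integers:
x = 1: LHS = -1² + 2·1 - 1 = 0; 0 ≤ -2 — FAILS  ← smallest positive counterexample

Answer: x = 1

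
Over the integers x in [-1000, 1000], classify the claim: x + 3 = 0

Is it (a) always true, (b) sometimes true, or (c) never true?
Holds at x = -3: LHS = (-3) + 3 = 0; 0 = 0 — holds
Fails at x = 0: LHS = 0 + 3 = 3; 3 = 0 — FAILS
It is satisfied by some integers in the range but not all.

Answer: Sometimes true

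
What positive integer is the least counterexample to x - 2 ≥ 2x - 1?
Testing positive integers:
x = 1: LHS = 1 - 2 = -1, RHS = 2·1 - 1 = 1; -1 ≥ 1 — FAILS  ← smallest positive counterexample

Answer: x = 1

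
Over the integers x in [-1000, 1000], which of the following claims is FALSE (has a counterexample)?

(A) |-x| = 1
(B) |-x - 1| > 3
(A) x = 0: LHS = |-0| = |0| = 0; 0 = 1 — FAILS
(B) x = 0: LHS = |-0 - 1| = |-1| = 1; 1 > 3 — FAILS

Answer: Both A and B are false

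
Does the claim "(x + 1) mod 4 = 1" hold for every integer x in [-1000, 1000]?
The claim fails at x = 1:
x = 1: LHS = (1 + 1) mod 4 = 2 mod 4 = 2; 2 = 1 — FAILS

Because a single integer refutes it, the statement is false.

Answer: False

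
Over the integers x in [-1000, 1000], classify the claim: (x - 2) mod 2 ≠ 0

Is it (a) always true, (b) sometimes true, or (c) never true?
Holds at x = 1: LHS = (1 - 2) mod 2 = (-1) mod 2 = 1; 1 ≠ 0 — holds
Fails at x = 0: LHS = (0 - 2) mod 2 = (-2) mod 2 = 0; 0 ≠ 0 — FAILS
It is satisfied by some integers in the range but not all.

Answer: Sometimes true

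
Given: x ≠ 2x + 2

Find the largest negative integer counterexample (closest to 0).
Testing negative integers from -1 downward:
x = -1: RHS = 2·(-1) + 2 = 0; -1 ≠ 0 — holds
x = -2: RHS = 2·(-2) + 2 = -2; -2 ≠ -2 — FAILS  ← closest negative counterexample to 0

Answer: x = -2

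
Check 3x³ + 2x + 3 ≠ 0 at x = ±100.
x = 100: LHS = 3·100³ + 2·100 + 3 = 3000203; 3000203 ≠ 0 — holds
x = -100: LHS = 3·(-100)³ + 2·(-100) + 3 = -3000197; -3000197 ≠ 0 — holds

Answer: Yes, holds for both x = 100 and x = -100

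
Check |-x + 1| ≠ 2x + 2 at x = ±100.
x = 100: LHS = |-100 + 1| = |-99| = 99, RHS = 2·100 + 2 = 202; 99 ≠ 202 — holds
x = -100: LHS = |-(-100) + 1| = |101| = 101, RHS = 2·(-100) + 2 = -198; 101 ≠ -198 — holds

Answer: Yes, holds for both x = 100 and x = -100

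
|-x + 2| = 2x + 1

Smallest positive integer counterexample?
Testing positive integers:
x = 1: LHS = |-1 + 2| = |1| = 1, RHS = 2·1 + 1 = 3; 1 = 3 — FAILS  ← smallest positive counterexample

Answer: x = 1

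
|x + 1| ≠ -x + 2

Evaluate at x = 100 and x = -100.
x = 100: LHS = |100 + 1| = |101| = 101, RHS = -100 + 2 = -98; 101 ≠ -98 — holds
x = -100: LHS = |(-100) + 1| = |-99| = 99, RHS = -(-100) + 2 = 102; 99 ≠ 102 — holds

Answer: Yes, holds for both x = 100 and x = -100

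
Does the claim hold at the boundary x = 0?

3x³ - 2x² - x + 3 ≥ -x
x = 0: LHS = 3·0³ - 2·0² - 0 + 3 = 3, RHS = -0 = 0; 3 ≥ 0 — holds

The relation is satisfied at x = 0.

Answer: Yes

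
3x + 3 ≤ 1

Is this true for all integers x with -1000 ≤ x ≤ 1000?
The claim fails at x = 0:
x = 0: LHS = 3·0 + 3 = 3; 3 ≤ 1 — FAILS

Because a single integer refutes it, the statement is false.

Answer: False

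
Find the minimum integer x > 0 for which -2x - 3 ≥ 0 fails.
Testing positive integers:
x = 1: LHS = -2·1 - 3 = -5; -5 ≥ 0 — FAILS  ← smallest positive counterexample

Answer: x = 1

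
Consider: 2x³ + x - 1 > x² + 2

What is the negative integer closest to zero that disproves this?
Testing negative integers from -1 downward:
x = -1: LHS = 2·(-1)³ + (-1) - 1 = -4, RHS = (-1)² + 2 = 3; -4 > 3 — FAILS  ← closest negative counterexample to 0

Answer: x = -1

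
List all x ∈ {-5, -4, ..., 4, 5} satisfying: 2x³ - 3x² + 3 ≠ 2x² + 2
Track d = LHS − RHS over the integers in [-5, 5]. Equality would need d = 0, but d changes sign only between consecutive integers, jumping over 0:
x = -1: LHS = 2·(-1)³ - 3·(-1)² + 3 = -2, RHS = 2·(-1)² + 2 = 4; -2 ≠ 4 — holds  (d = -6)
x = 0: LHS = 2·0³ - 3·0² + 3 = 3, RHS = 2·0² + 2 = 2; 3 ≠ 2 — holds  (d = 1)
x = 0: LHS = 2·0³ - 3·0² + 3 = 3, RHS = 2·0² + 2 = 2; 3 ≠ 2 — holds  (d = 1)
x = 1: LHS = 2·1³ - 3·1² + 3 = 2, RHS = 2·1² + 2 = 4; 2 ≠ 4 — holds  (d = -2)
x = 2: LHS = 2·2³ - 3·2² + 3 = 7, RHS = 2·2² + 2 = 10; 7 ≠ 10 — holds  (d = -3)
x = 3: LHS = 2·3³ - 3·3² + 3 = 30, RHS = 2·3² + 2 = 20; 30 ≠ 20 — holds  (d = 10)
Away from these crossings d keeps a constant sign, and checking every integer in [-5, 5] confirms d ≠ 0 throughout. Hence the two sides are never equal, so the relation holds for every integer in [-5, 5].

Answer: All integers in [-5, 5]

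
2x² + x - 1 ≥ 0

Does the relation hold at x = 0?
x = 0: LHS = 2·0² + 0 - 1 = -1; -1 ≥ 0 — FAILS

The relation fails at x = 0, so x = 0 is a counterexample.

Answer: No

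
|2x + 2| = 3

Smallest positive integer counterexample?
Testing positive integers:
x = 1: LHS = |2·1 + 2| = |4| = 4; 4 = 3 — FAILS  ← smallest positive counterexample

Answer: x = 1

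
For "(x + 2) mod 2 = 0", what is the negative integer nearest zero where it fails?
Testing negative integers from -1 downward:
x = -1: LHS = ((-1) + 2) mod 2 = 1 mod 2 = 1; 1 = 0 — FAILS  ← closest negative counterexample to 0

Answer: x = -1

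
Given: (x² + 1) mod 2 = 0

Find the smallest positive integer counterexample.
Testing positive integers:
x = 1: LHS = (1² + 1) mod 2 = 2 mod 2 = 0; 0 = 0 — holds
x = 2: LHS = (2² + 1) mod 2 = 5 mod 2 = 1; 1 = 0 — FAILS  ← smallest positive counterexample

Answer: x = 2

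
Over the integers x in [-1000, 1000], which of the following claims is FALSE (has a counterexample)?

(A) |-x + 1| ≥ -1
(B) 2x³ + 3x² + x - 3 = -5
(A) An absolute value is never negative, so the left side is ≥ 0 for every x, while the right side is -1. Tightest case in [-1000, 1000] is x = 1:
x = 1: LHS = |-1 + 1| = |0| = 0; 0 ≥ -1 — holds
Hence LHS − RHS is never negative, i.e. LHS ≥ RHS throughout, so the relation holds for every integer in [-1000, 1000].

(B) x = 0: LHS = 2·0³ + 3·0² + 0 - 3 = -3; -3 = -5 — FAILS

Only (B) has a counterexample.

Answer: B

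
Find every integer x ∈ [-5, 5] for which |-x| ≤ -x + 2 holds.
Holds for: {-5, -4, -3, -2, -1, 0, 1}
Fails for: {2, 3, 4, 5}

Answer: {-5, -4, -3, -2, -1, 0, 1}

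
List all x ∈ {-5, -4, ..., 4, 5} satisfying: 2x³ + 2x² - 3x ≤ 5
Holds for: {-5, -4, -3, -2, -1, 0, 1}
Fails for: {2, 3, 4, 5}

Answer: {-5, -4, -3, -2, -1, 0, 1}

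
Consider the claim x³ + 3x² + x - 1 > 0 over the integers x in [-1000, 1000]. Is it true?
The claim fails at x = 0:
x = 0: LHS = 0³ + 3·0² + 0 - 1 = -1; -1 > 0 — FAILS

Because a single integer refutes it, the statement is false.

Answer: False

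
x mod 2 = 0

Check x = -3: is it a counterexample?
Substitute x = -3 into the relation:
x = -3: LHS = (-3) mod 2 = 1; 1 = 0 — FAILS

Since the claim fails at x = -3, this value is a counterexample.

Answer: Yes, x = -3 is a counterexample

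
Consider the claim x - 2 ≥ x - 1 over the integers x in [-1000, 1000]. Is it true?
The claim fails at x = 0:
x = 0: LHS = 0 - 2 = -2, RHS = 0 - 1 = -1; -2 ≥ -1 — FAILS

Because a single integer refutes it, the statement is false.

Answer: False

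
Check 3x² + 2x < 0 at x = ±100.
x = 100: LHS = 3·100² + 2·100 = 30200; 30200 < 0 — FAILS
x = -100: LHS = 3·(-100)² + 2·(-100) = 29800; 29800 < 0 — FAILS

Answer: No, fails for both x = 100 and x = -100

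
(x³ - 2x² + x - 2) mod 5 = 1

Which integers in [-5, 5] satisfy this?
For a polynomial with integer coefficients, its value mod 5 depends only on x mod 5, so it suffices to check one representative of each residue class, x = 0, 1, 2, 3, 4:
x = 0: LHS = (0³ - 2·0² + 0 - 2) mod 5 = (-2) mod 5 = 3; 3 = 1 — FAILS
x = 1: LHS = (1³ - 2·1² + 1 - 2) mod 5 = (-2) mod 5 = 3; 3 = 1 — FAILS
x = 2: LHS = (2³ - 2·2² + 2 - 2) mod 5 = 0 mod 5 = 0; 0 = 1 — FAILS
x = 3: LHS = (3³ - 2·3² + 3 - 2) mod 5 = 10 mod 5 = 0; 0 = 1 — FAILS
x = 4: LHS = (4³ - 2·4² + 4 - 2) mod 5 = 34 mod 5 = 4; 4 = 1 — FAILS
The relation fails in every residue class, so the claimed relation (=) fails for every integer in [-5, 5].

Answer: None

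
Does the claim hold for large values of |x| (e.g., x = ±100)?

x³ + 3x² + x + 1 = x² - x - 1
x = 100: LHS = 100³ + 3·100² + 100 + 1 = 1030101, RHS = 100² - 100 - 1 = 9899; 1030101 = 9899 — FAILS
x = -100: LHS = (-100)³ + 3·(-100)² + (-100) + 1 = -970099, RHS = (-100)² - (-100) - 1 = 10099; -970099 = 10099 — FAILS

Answer: No, fails for both x = 100 and x = -100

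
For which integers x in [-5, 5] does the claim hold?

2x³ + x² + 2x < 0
Holds for: {-5, -4, -3, -2, -1}
Fails for: {0, 1, 2, 3, 4, 5}

Answer: {-5, -4, -3, -2, -1}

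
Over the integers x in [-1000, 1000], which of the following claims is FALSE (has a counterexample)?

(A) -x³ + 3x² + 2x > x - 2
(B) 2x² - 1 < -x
(A) x = 4: LHS = -4³ + 3·4² + 2·4 = -8, RHS = 4 - 2 = 2; -8 > 2 — FAILS
(B) x = 1: LHS = 2·1² - 1 = 1; 1 < -1 — FAILS

Answer: Both A and B are false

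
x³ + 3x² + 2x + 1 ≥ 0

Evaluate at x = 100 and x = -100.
x = 100: LHS = 100³ + 3·100² + 2·100 + 1 = 1030201; 1030201 ≥ 0 — holds
x = -100: LHS = (-100)³ + 3·(-100)² + 2·(-100) + 1 = -970199; -970199 ≥ 0 — FAILS

Answer: Partially: holds for x = 100, fails for x = -100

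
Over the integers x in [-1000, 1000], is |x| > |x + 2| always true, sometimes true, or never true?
Holds at x = -2: LHS = |-2| = 2, RHS = |(-2) + 2| = |0| = 0; 2 > 0 — holds
Fails at x = 0: LHS = |0| = 0, RHS = |0 + 2| = |2| = 2; 0 > 2 — FAILS
It is satisfied by some integers in the range but not all.

Answer: Sometimes true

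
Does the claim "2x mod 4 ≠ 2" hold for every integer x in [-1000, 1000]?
The claim fails at x = 1:
x = 1: LHS = (2·1) mod 4 = 2 mod 4 = 2; 2 ≠ 2 — FAILS

Because a single integer refutes it, the statement is false.

Answer: False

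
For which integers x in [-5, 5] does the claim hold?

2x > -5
Holds for: {-2, -1, 0, 1, 2, 3, 4, 5}
Fails for: {-5, -4, -3}

Answer: {-2, -1, 0, 1, 2, 3, 4, 5}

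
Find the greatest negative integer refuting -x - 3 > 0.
Testing negative integers from -1 downward:
x = -1: LHS = -(-1) - 3 = -2; -2 > 0 — FAILS  ← closest negative counterexample to 0

Answer: x = -1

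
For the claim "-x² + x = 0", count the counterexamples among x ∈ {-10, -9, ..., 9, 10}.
Counterexamples in [-10, 10]: {-10, -9, -8, -7, -6, -5, -4, -3, -2, -1, 2, 3, 4, 5, 6, 7, 8, 9, 10}.

Counting them gives 19 values.

Answer: 19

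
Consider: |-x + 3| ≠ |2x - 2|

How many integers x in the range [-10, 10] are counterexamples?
Counterexamples in [-10, 10]: {-1}.

Counting them gives 1 values.

Answer: 1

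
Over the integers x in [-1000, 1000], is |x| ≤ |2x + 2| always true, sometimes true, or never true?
Holds at x = 0: LHS = |0| = 0, RHS = |2·0 + 2| = |2| = 2; 0 ≤ 2 — holds
Fails at x = -1: LHS = |-1| = 1, RHS = |2·(-1) + 2| = |0| = 0; 1 ≤ 0 — FAILS
It is satisfied by some integers in the range but not all.

Answer: Sometimes true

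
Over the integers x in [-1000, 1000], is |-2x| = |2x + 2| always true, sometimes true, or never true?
Track d = LHS − RHS over the integers in [-1000, 1000]. Equality would need d = 0, but d changes sign only between consecutive integers, jumping over 0:
x = -1: LHS = |-2·(-1)| = |2| = 2, RHS = |2·(-1) + 2| = |0| = 0; 2 = 0 — FAILS  (d = 2)
x = 0: LHS = |-2·0| = |0| = 0, RHS = |2·0 + 2| = |2| = 2; 0 = 2 — FAILS  (d = -2)
Away from these crossings d keeps a constant sign, and checking every integer in [-1000, 1000] confirms d ≠ 0 throughout. Hence the two sides are never equal, so the claimed relation (=) fails for every integer in [-1000, 1000].

No integer in the range satisfies it.

Answer: Never true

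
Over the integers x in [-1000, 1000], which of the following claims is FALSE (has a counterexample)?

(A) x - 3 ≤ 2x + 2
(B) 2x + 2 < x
(A) x = -6: LHS = (-6) - 3 = -9, RHS = 2·(-6) + 2 = -10; -9 ≤ -10 — FAILS
(B) x = 0: LHS = 2·0 + 2 = 2; 2 < 0 — FAILS

Answer: Both A and B are false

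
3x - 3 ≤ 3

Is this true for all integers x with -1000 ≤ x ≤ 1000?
The claim fails at x = 3:
x = 3: LHS = 3·3 - 3 = 6; 6 ≤ 3 — FAILS

Because a single integer refutes it, the statement is false.

Answer: False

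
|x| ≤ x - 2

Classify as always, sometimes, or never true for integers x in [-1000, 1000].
Over all integers in [-1000, 1000], LHS − RHS is smallest at x = 0, where it equals 2:
x = 0: LHS = |0| = 0, RHS = 0 - 2 = -2; 0 ≤ -2 — FAILS
At the ends of the range:
x = -1000: LHS = |-1000| = 1000, RHS = (-1000) - 2 = -1002; 1000 ≤ -1002 — FAILS
x = 1000: LHS = |1000| = 1000, RHS = 1000 - 2 = 998; 1000 ≤ 998 — FAILS
Hence LHS − RHS is never zero or negative, i.e. LHS > RHS throughout, so the claimed relation (≤) fails for every integer in [-1000, 1000].

No integer in the range satisfies it.

Answer: Never true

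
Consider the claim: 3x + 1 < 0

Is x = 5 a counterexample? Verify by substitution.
Substitute x = 5 into the relation:
x = 5: LHS = 3·5 + 1 = 16; 16 < 0 — FAILS

Since the claim fails at x = 5, this value is a counterexample.

Answer: Yes, x = 5 is a counterexample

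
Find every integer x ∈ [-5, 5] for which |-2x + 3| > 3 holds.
Holds for: {-5, -4, -3, -2, -1, 4, 5}
Fails for: {0, 1, 2, 3}

Answer: {-5, -4, -3, -2, -1, 4, 5}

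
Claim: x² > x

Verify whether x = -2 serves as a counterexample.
Substitute x = -2 into the relation:
x = -2: LHS = (-2)² = 4; 4 > -2 — holds

The claim holds here, so x = -2 is not a counterexample. (A counterexample exists elsewhere, e.g. x = 0.)

Answer: No, x = -2 is not a counterexample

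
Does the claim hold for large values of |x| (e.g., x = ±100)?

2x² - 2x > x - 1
x = 100: LHS = 2·100² - 2·100 = 19800, RHS = 100 - 1 = 99; 19800 > 99 — holds
x = -100: LHS = 2·(-100)² - 2·(-100) = 20200, RHS = (-100) - 1 = -101; 20200 > -101 — holds

Answer: Yes, holds for both x = 100 and x = -100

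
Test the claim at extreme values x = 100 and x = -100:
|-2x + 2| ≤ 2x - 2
x = 100: LHS = |-2·100 + 2| = |-198| = 198, RHS = 2·100 - 2 = 198; 198 ≤ 198 — holds
x = -100: LHS = |-2·(-100) + 2| = |202| = 202, RHS = 2·(-100) - 2 = -202; 202 ≤ -202 — FAILS

Answer: Partially: holds for x = 100, fails for x = -100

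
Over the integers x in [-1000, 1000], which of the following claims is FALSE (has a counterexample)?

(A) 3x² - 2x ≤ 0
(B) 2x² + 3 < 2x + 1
(A) x = 1: LHS = 3·1² - 2·1 = 1; 1 ≤ 0 — FAILS
(B) x = 0: LHS = 2·0² + 3 = 3, RHS = 2·0 + 1 = 1; 3 < 1 — FAILS

Answer: Both A and B are false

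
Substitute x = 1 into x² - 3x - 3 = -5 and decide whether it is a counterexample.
Substitute x = 1 into the relation:
x = 1: LHS = 1² - 3·1 - 3 = -5; -5 = -5 — holds

The claim holds here, so x = 1 is not a counterexample. (A counterexample exists elsewhere, e.g. x = 0.)

Answer: No, x = 1 is not a counterexample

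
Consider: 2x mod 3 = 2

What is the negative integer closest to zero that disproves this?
Testing negative integers from -1 downward:
x = -1: LHS = (2·(-1)) mod 3 = (-2) mod 3 = 1; 1 = 2 — FAILS  ← closest negative counterexample to 0

Answer: x = -1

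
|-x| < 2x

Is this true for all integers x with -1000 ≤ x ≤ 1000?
The claim fails at x = 0:
x = 0: LHS = |-0| = |0| = 0, RHS = 2·0 = 0; 0 < 0 — FAILS

Because a single integer refutes it, the statement is false.

Answer: False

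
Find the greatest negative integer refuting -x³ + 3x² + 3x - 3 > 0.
Testing negative integers from -1 downward:
x = -1: LHS = -(-1)³ + 3·(-1)² + 3·(-1) - 3 = -2; -2 > 0 — FAILS  ← closest negative counterexample to 0

Answer: x = -1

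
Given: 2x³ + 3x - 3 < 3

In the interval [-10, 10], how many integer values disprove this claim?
Counterexamples in [-10, 10]: {2, 3, 4, 5, 6, 7, 8, 9, 10}.

Counting them gives 9 values.

Answer: 9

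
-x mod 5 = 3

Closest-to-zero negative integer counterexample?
Testing negative integers from -1 downward:
x = -1: LHS = (-(-1)) mod 5 = 1 mod 5 = 1; 1 = 3 — FAILS  ← closest negative counterexample to 0

Answer: x = -1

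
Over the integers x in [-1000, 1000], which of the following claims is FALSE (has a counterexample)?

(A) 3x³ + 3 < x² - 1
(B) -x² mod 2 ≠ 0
(A) x = 0: LHS = 3·0³ + 3 = 3, RHS = 0² - 1 = -1; 3 < -1 — FAILS
(B) x = 0: LHS = (-0²) mod 2 = 0 mod 2 = 0; 0 ≠ 0 — FAILS

Answer: Both A and B are false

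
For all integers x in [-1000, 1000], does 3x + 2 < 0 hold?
The claim fails at x = 0:
x = 0: LHS = 3·0 + 2 = 2; 2 < 0 — FAILS

Because a single integer refutes it, the statement is false.

Answer: False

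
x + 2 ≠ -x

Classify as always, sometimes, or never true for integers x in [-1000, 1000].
Holds at x = 0: LHS = 0 + 2 = 2, RHS = -0 = 0; 2 ≠ 0 — holds
Fails at x = -1: LHS = (-1) + 2 = 1, RHS = -(-1) = 1; 1 ≠ 1 — FAILS
It is satisfied by some integers in the range but not all.

Answer: Sometimes true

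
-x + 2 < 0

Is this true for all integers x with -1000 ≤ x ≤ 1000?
The claim fails at x = 0:
x = 0: LHS = -0 + 2 = 2; 2 < 0 — FAILS

Because a single integer refutes it, the statement is false.

Answer: False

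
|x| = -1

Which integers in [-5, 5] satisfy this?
An absolute value is never negative, so the left side is ≥ 0 for every x, while the right side is -1. Tightest case in [-5, 5] is x = 0:
x = 0: LHS = |0| = 0; 0 = -1 — FAILS
Hence LHS − RHS is never 0, i.e. the two sides are never equal, so the claimed relation (=) fails for every integer in [-5, 5].

Answer: None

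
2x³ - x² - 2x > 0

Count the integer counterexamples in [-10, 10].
Counterexamples in [-10, 10]: {-10, -9, -8, -7, -6, -5, -4, -3, -2, -1, 0, 1}.

Counting them gives 12 values.

Answer: 12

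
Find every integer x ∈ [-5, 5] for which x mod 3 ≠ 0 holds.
Holds for: {-5, -4, -2, -1, 1, 2, 4, 5}
Fails for: {-3, 0, 3}

Answer: {-5, -4, -2, -1, 1, 2, 4, 5}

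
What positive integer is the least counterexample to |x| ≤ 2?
Testing positive integers:
x = 1: LHS = |1| = 1; 1 ≤ 2 — holds
x = 2: LHS = |2| = 2; 2 ≤ 2 — holds
x = 3: LHS = |3| = 3; 3 ≤ 2 — FAILS  ← smallest positive counterexample

Answer: x = 3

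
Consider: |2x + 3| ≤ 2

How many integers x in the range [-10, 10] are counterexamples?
Counterexamples in [-10, 10]: {-10, -9, -8, -7, -6, -5, -4, -3, 0, 1, 2, 3, 4, 5, 6, 7, 8, 9, 10}.

Counting them gives 19 values.

Answer: 19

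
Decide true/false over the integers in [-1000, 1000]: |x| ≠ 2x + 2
Track d = LHS − RHS over the integers in [-1000, 1000]. Equality would need d = 0, but d changes sign only between consecutive integers, jumping over 0:
x = -1: LHS = |-1| = 1, RHS = 2·(-1) + 2 = 0; 1 ≠ 0 — holds  (d = 1)
x = 0: LHS = |0| = 0, RHS = 2·0 + 2 = 2; 0 ≠ 2 — holds  (d = -2)
Away from these crossings d keeps a constant sign, and checking every integer in [-1000, 1000] confirms d ≠ 0 throughout. Hence the two sides are never equal, so the relation holds for every integer in [-1000, 1000].

No counterexample exists.

Answer: True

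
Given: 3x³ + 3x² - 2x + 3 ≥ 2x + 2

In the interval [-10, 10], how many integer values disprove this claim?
Counterexamples in [-10, 10]: {-10, -9, -8, -7, -6, -5, -4, -3, -2}.

Counting them gives 9 values.

Answer: 9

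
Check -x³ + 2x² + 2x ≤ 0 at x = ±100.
x = 100: LHS = -100³ + 2·100² + 2·100 = -979800; -979800 ≤ 0 — holds
x = -100: LHS = -(-100)³ + 2·(-100)² + 2·(-100) = 1019800; 1019800 ≤ 0 — FAILS

Answer: Partially: holds for x = 100, fails for x = -100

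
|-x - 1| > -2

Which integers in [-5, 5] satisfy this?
An absolute value is never negative, so the left side is ≥ 0 for every x, while the right side is -2. Tightest case in [-5, 5] is x = -1:
x = -1: LHS = |-(-1) - 1| = |0| = 0; 0 > -2 — holds
Hence LHS − RHS is never zero or negative, i.e. LHS > RHS throughout, so the relation holds for every integer in [-5, 5].

Answer: All integers in [-5, 5]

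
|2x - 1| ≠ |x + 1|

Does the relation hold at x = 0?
x = 0: LHS = |2·0 - 1| = |-1| = 1, RHS = |0 + 1| = |1| = 1; 1 ≠ 1 — FAILS

The relation fails at x = 0, so x = 0 is a counterexample.

Answer: No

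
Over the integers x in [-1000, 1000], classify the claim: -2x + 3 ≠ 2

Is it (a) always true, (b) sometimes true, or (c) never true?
Track d = LHS − RHS over the integers in [-1000, 1000]. Equality would need d = 0, but d changes sign only between consecutive integers, jumping over 0:
x = 0: LHS = -2·0 + 3 = 3; 3 ≠ 2 — holds  (d = 1)
x = 1: LHS = -2·1 + 3 = 1; 1 ≠ 2 — holds  (d = -1)
Away from these crossings d keeps a constant sign, and checking every integer in [-1000, 1000] confirms d ≠ 0 throughout. Hence the two sides are never equal, so the relation holds for every integer in [-1000, 1000].

No counterexample exists.

Answer: Always true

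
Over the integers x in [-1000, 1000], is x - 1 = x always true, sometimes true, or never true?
Over all integers in [-1000, 1000], LHS − RHS is always negative; it is closest to 0 at x = 0, where it equals -1:
x = 0: LHS = 0 - 1 = -1; -1 = 0 — FAILS
At the ends of the range:
x = -1000: LHS = (-1000) - 1 = -1001; -1001 = -1000 — FAILS
x = 1000: LHS = 1000 - 1 = 999; 999 = 1000 — FAILS
Hence LHS − RHS is never 0, i.e. the two sides are never equal, so the claimed relation (=) fails for every integer in [-1000, 1000].

No integer in the range satisfies it.

Answer: Never true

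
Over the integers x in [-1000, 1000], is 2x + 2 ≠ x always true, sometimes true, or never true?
Holds at x = 0: LHS = 2·0 + 2 = 2; 2 ≠ 0 — holds
Fails at x = -2: LHS = 2·(-2) + 2 = -2; -2 ≠ -2 — FAILS
It is satisfied by some integers in the range but not all.

Answer: Sometimes true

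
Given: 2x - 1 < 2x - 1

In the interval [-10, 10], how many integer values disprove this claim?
Counterexamples in [-10, 10]: {-10, -9, -8, -7, -6, -5, -4, -3, -2, -1, 0, 1, 2, 3, 4, 5, 6, 7, 8, 9, 10}.

Counting them gives 21 values.

Answer: 21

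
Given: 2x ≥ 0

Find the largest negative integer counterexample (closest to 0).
Testing negative integers from -1 downward:
x = -1: LHS = 2·(-1) = -2; -2 ≥ 0 — FAILS  ← closest negative counterexample to 0

Answer: x = -1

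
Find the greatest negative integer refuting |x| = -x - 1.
Testing negative integers from -1 downward:
x = -1: LHS = |-1| = 1, RHS = -(-1) - 1 = 0; 1 = 0 — FAILS  ← closest negative counterexample to 0

Answer: x = -1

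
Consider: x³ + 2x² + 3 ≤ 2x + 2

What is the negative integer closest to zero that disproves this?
Testing negative integers from -1 downward:
x = -1: LHS = (-1)³ + 2·(-1)² + 3 = 4, RHS = 2·(-1) + 2 = 0; 4 ≤ 0 — FAILS  ← closest negative counterexample to 0

Answer: x = -1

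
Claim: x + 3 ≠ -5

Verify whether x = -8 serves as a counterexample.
Substitute x = -8 into the relation:
x = -8: LHS = (-8) + 3 = -5; -5 ≠ -5 — FAILS

Since the claim fails at x = -8, this value is a counterexample.

Answer: Yes, x = -8 is a counterexample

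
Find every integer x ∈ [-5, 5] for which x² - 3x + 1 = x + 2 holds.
Track d = LHS − RHS over the integers in [-5, 5]. Equality would need d = 0, but d changes sign only between consecutive integers, jumping over 0:
x = -1: LHS = (-1)² - 3·(-1) + 1 = 5, RHS = (-1) + 2 = 1; 5 = 1 — FAILS  (d = 4)
x = 0: LHS = 0² - 3·0 + 1 = 1, RHS = 0 + 2 = 2; 1 = 2 — FAILS  (d = -1)
x = 4: LHS = 4² - 3·4 + 1 = 5, RHS = 4 + 2 = 6; 5 = 6 — FAILS  (d = -1)
x = 5: LHS = 5² - 3·5 + 1 = 11, RHS = 5 + 2 = 7; 11 = 7 — FAILS  (d = 4)
Away from these crossings d keeps a constant sign, and checking every integer in [-5, 5] confirms d ≠ 0 throughout. Hence the two sides are never equal, so the claimed relation (=) fails for every integer in [-5, 5].

Answer: None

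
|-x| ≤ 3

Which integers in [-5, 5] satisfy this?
Holds for: {-3, -2, -1, 0, 1, 2, 3}
Fails for: {-5, -4, 4, 5}

Answer: {-3, -2, -1, 0, 1, 2, 3}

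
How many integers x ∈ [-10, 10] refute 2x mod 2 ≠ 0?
Counterexamples in [-10, 10]: {-10, -9, -8, -7, -6, -5, -4, -3, -2, -1, 0, 1, 2, 3, 4, 5, 6, 7, 8, 9, 10}.

Counting them gives 21 values.

Answer: 21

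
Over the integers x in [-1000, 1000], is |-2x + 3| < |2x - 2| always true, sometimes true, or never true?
Holds at x = 2: LHS = |-2·2 + 3| = |-1| = 1, RHS = |2·2 - 2| = |2| = 2; 1 < 2 — holds
Fails at x = 0: LHS = |-2·0 + 3| = |3| = 3, RHS = |2·0 - 2| = |-2| = 2; 3 < 2 — FAILS
It is satisfied by some integers in the range but not all.

Answer: Sometimes true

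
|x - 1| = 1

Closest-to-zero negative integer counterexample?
Testing negative integers from -1 downward:
x = -1: LHS = |(-1) - 1| = |-2| = 2; 2 = 1 — FAILS  ← closest negative counterexample to 0

Answer: x = -1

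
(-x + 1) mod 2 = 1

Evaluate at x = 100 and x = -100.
x = 100: LHS = (-100 + 1) mod 2 = (-99) mod 2 = 1; 1 = 1 — holds
x = -100: LHS = (-(-100) + 1) mod 2 = 101 mod 2 = 1; 1 = 1 — holds

Answer: Yes, holds for both x = 100 and x = -100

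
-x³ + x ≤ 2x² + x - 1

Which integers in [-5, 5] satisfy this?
Holds for: {-1, 1, 2, 3, 4, 5}
Fails for: {-5, -4, -3, -2, 0}

Answer: {-1, 1, 2, 3, 4, 5}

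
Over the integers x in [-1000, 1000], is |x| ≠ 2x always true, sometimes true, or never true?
Holds at x = 1: LHS = |1| = 1, RHS = 2·1 = 2; 1 ≠ 2 — holds
Fails at x = 0: LHS = |0| = 0, RHS = 2·0 = 0; 0 ≠ 0 — FAILS
It is satisfied by some integers in the range but not all.

Answer: Sometimes true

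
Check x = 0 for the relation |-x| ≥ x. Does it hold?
x = 0: LHS = |-0| = |0| = 0; 0 ≥ 0 — holds

The relation is satisfied at x = 0.

Answer: Yes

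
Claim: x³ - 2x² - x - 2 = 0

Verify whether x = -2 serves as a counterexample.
Substitute x = -2 into the relation:
x = -2: LHS = (-2)³ - 2·(-2)² - (-2) - 2 = -16; -16 = 0 — FAILS

Since the claim fails at x = -2, this value is a counterexample.

Answer: Yes, x = -2 is a counterexample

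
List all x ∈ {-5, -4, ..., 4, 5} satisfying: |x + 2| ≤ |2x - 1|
Holds for: {-5, -4, -3, -2, -1, 3, 4, 5}
Fails for: {0, 1, 2}

Answer: {-5, -4, -3, -2, -1, 3, 4, 5}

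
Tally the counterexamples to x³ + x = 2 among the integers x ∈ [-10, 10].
Counterexamples in [-10, 10]: {-10, -9, -8, -7, -6, -5, -4, -3, -2, -1, 0, 2, 3, 4, 5, 6, 7, 8, 9, 10}.

Counting them gives 20 values.

Answer: 20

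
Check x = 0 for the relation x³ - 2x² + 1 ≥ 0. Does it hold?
x = 0: LHS = 0³ - 2·0² + 1 = 1; 1 ≥ 0 — holds

The relation is satisfied at x = 0.

Answer: Yes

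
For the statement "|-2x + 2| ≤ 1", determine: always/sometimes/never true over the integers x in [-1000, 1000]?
Holds at x = 1: LHS = |-2·1 + 2| = |0| = 0; 0 ≤ 1 — holds
Fails at x = 0: LHS = |-2·0 + 2| = |2| = 2; 2 ≤ 1 — FAILS
It is satisfied by some integers in the range but not all.

Answer: Sometimes true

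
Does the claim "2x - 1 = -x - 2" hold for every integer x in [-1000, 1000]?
The claim fails at x = 0:
x = 0: LHS = 2·0 - 1 = -1, RHS = -0 - 2 = -2; -1 = -2 — FAILS

Because a single integer refutes it, the statement is false.

Answer: False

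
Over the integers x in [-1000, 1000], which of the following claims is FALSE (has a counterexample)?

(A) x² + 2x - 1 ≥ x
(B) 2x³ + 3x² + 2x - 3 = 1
(A) x = 0: LHS = 0² + 2·0 - 1 = -1; -1 ≥ 0 — FAILS
(B) x = 0: LHS = 2·0³ + 3·0² + 2·0 - 3 = -3; -3 = 1 — FAILS

Answer: Both A and B are false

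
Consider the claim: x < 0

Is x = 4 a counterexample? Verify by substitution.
Substitute x = 4 into the relation:
x = 4: 4 < 0 — FAILS

Since the claim fails at x = 4, this value is a counterexample.

Answer: Yes, x = 4 is a counterexample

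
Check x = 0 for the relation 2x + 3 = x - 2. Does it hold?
x = 0: LHS = 2·0 + 3 = 3, RHS = 0 - 2 = -2; 3 = -2 — FAILS

The relation fails at x = 0, so x = 0 is a counterexample.

Answer: No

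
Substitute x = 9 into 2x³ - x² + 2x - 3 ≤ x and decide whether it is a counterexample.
Substitute x = 9 into the relation:
x = 9: LHS = 2·9³ - 9² + 2·9 - 3 = 1392; 1392 ≤ 9 — FAILS

Since the claim fails at x = 9, this value is a counterexample.

Answer: Yes, x = 9 is a counterexample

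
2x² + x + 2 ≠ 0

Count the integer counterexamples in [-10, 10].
Over all integers in [-10, 10], LHS − RHS is always positive; it is smallest at x = 0, where it equals 2:
x = 0: LHS = 2·0² + 0 + 2 = 2; 2 ≠ 0 — holds
At the ends of the range:
x = -10: LHS = 2·(-10)² + (-10) + 2 = 192; 192 ≠ 0 — holds
x = 10: LHS = 2·10² + 10 + 2 = 212; 212 ≠ 0 — holds
Hence LHS − RHS is never 0, i.e. the two sides are never equal, so the relation holds for every integer in [-10, 10].

No counterexample appears in that range.

Answer: 0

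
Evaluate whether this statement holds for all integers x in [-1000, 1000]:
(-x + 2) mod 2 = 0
The claim fails at x = 1:
x = 1: LHS = (-1 + 2) mod 2 = 1 mod 2 = 1; 1 = 0 — FAILS

Because a single integer refutes it, the statement is false.

Answer: False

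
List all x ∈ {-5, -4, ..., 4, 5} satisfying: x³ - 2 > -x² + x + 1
Holds for: {2, 3, 4, 5}
Fails for: {-5, -4, -3, -2, -1, 0, 1}

Answer: {2, 3, 4, 5}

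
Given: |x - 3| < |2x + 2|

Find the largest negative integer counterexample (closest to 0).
Testing negative integers from -1 downward:
x = -1: LHS = |(-1) - 3| = |-4| = 4, RHS = |2·(-1) + 2| = |0| = 0; 4 < 0 — FAILS  ← closest negative counterexample to 0

Answer: x = -1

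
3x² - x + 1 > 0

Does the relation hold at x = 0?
x = 0: LHS = 3·0² - 0 + 1 = 1; 1 > 0 — holds

The relation is satisfied at x = 0.

Answer: Yes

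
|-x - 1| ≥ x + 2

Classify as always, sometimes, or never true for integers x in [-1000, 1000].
Holds at x = -2: LHS = |-(-2) - 1| = |1| = 1, RHS = (-2) + 2 = 0; 1 ≥ 0 — holds
Fails at x = 0: LHS = |-0 - 1| = |-1| = 1, RHS = 0 + 2 = 2; 1 ≥ 2 — FAILS
It is satisfied by some integers in the range but not all.

Answer: Sometimes true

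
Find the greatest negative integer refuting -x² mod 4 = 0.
Testing negative integers from -1 downward:
x = -1: LHS = (-(-1)²) mod 4 = (-1) mod 4 = 3; 3 = 0 — FAILS  ← closest negative counterexample to 0

Answer: x = -1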